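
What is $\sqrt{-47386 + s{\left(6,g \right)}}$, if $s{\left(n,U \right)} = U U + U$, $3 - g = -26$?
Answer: $2 i \sqrt{11629} \approx 215.68 i$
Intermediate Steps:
$g = 29$ ($g = 3 - -26 = 3 + 26 = 29$)
$s{\left(n,U \right)} = U + U^{2}$ ($s{\left(n,U \right)} = U^{2} + U = U + U^{2}$)
$\sqrt{-47386 + s{\left(6,g \right)}} = \sqrt{-47386 + 29 \left(1 + 29\right)} = \sqrt{-47386 + 29 \cdot 30} = \sqrt{-47386 + 870} = \sqrt{-46516} = 2 i \sqrt{11629}$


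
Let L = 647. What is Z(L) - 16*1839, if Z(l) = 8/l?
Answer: -19037320/647 ≈ -29424.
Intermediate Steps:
Z(L) - 16*1839 = 8/647 - 16*1839 = 8*(1/647) - 29424 = 8/647 - 29424 = -19037320/647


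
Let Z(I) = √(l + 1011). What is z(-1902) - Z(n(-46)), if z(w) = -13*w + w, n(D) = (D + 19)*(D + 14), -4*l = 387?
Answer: 22824 - √3657/2 ≈ 22794.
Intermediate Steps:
l = -387/4 (l = -¼*387 = -387/4 ≈ -96.750)
n(D) = (14 + D)*(19 + D) (n(D) = (19 + D)*(14 + D) = (14 + D)*(19 + D))
z(w) = -12*w
Z(I) = √3657/2 (Z(I) = √(-387/4 + 1011) = √(3657/4) = √3657/2)
z(-1902) - Z(n(-46)) = -12*(-1902) - √3657/2 = 22824 - √3657/2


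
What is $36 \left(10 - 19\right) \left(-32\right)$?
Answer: $10368$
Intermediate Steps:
$36 \left(10 - 19\right) \left(-32\right) = 36 \left(-9\right) \left(-32\right) = \left(-324\right) \left(-32\right) = 10368$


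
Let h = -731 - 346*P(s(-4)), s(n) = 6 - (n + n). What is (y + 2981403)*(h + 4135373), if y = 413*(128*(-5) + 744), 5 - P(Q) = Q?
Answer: 12514043047380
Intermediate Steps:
s(n) = 6 - 2*n
P(Q) = 5 - Q
h = 2383 (h = -731 - 346*(5 - (6 - 2*(-4))) = -731 - 346*(5 - (6 + 8)) = -731 - 346*(5 - 1*14) = -731 - 346*(5 - 14) = -731 - 346*(-9) = -731 + 3114 = 2383)
y = 42952 (y = 413*(-640 + 744) = 413*104 = 42952)
(y + 2981403)*(h + 4135373) = (42952 + 2981403)*(2383 + 4135373) = 3024355*4137756 = 12514043047380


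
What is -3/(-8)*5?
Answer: 15/8 ≈ 1.8750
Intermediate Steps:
-3/(-8)*5 = -3*(-1)/8*5 = -1*(-3/8)*5 = (3/8)*5 = 15/8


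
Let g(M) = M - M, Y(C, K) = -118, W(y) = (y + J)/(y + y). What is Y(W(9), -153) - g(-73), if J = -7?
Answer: -118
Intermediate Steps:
W(y) = (-7 + y)/(2*y) (W(y) = (y - 7)/(y + y) = (-7 + y)/((2*y)) = (-7 + y)*(1/(2*y)) = (-7 + y)/(2*y))
g(M) = 0
Y(W(9), -153) - g(-73) = -118 - 1*0 = -118 + 0 = -118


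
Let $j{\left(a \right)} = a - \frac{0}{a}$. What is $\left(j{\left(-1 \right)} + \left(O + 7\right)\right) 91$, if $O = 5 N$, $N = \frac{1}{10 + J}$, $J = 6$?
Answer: $\frac{9191}{16} \approx 574.44$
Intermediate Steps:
$N = \frac{1}{16}$ ($N = \frac{1}{10 + 6} = \frac{1}{16} \approx 0.0625$)
$O = \frac{5}{16}$ ($O = 5 \cdot \frac{1}{16} = \frac{5}{16} \approx 0.3125$)
$j{\left(a \right)} = a$ ($j{\left(a \right)} = a - 0 = a + 0 = a$)
$\left(j{\left(-1 \right)} + \left(O + 7\right)\right) 91 = \left(-1 + \left(\frac{5}{16} + 7\right)\right) 91 = \left(-1 + \frac{117}{16}\right) 91 = \frac{101}{16} \cdot 91 = \frac{9191}{16}$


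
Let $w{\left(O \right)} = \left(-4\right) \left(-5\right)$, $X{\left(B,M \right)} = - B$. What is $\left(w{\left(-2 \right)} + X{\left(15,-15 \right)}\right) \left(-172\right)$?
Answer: $-860$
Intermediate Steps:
$w{\left(O \right)} = 20$
$\left(w{\left(-2 \right)} + X{\left(15,-15 \right)}\right) \left(-172\right) = \left(20 - 15\right) \left(-172\right) = 5 \left(-172\right) = -860$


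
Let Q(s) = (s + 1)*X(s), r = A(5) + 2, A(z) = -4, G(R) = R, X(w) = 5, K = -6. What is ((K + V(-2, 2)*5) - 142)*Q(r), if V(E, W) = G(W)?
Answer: 690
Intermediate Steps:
V(E, W) = W
r = -2 (r = -4 + 2 = -2)
Q(s) = 5 + 5*s (Q(s) = (s + 1)*5 = (1 + s)*5 = 5 + 5*s)
((K + V(-2, 2)*5) - 142)*Q(r) = ((-6 + 2*5) - 142)*(5 + 5*(-2)) = ((-6 + 10) - 142)*(5 - 10) = (4 - 142)*(-5) = -138*(-5) = 690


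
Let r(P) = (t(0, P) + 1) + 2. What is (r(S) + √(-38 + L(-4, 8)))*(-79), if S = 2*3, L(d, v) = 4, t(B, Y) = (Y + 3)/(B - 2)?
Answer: 237/2 - 79*I*√34 ≈ 118.5 - 460.65*I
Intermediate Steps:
t(B, Y) = (3 + Y)/(-2 + B)
S = 6
r(P) = 3/2 - P/2 (r(P) = ((3 + P)/(-2 + 0) + 1) + 2 = ((3 + P)/(-2) + 1) + 2 = (-(3 + P)/2 + 1) + 2 = ((-3/2 - P/2) + 1) + 2 = (-½ - P/2) + 2 = 3/2 - P/2)
(r(S) + √(-38 + L(-4, 8)))*(-79) = ((3/2 - ½*6) + √(-38 + 4))*(-79) = ((3/2 - 3) + √(-34))*(-79) = (-3/2 + I*√34)*(-79) = 237/2 - 79*I*√34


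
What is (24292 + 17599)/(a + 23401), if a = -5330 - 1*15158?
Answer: 41891/2913 ≈ 14.381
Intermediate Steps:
a = -20488 (a = -5330 - 15158 = -20488)
(24292 + 17599)/(a + 23401) = (24292 + 17599)/(-20488 + 23401) = 41891/2913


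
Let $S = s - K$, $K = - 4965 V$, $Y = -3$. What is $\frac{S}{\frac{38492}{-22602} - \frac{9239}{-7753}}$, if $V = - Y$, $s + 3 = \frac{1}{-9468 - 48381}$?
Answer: $- \frac{25160211480441157}{863961297617} \approx -29122.0$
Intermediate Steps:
$s = - \frac{173548}{57849}$ ($s = -3 + \frac{1}{-9468 - 48381} = -3 + \frac{1}{-57849} = -3 - \frac{1}{57849} = - \frac{173548}{57849} \approx -3.0$)
$V = 3$ ($V = \left(-1\right) \left(-3\right) = 3$)
$K = -14895$ ($K = \left(-4965\right) 3 = -14895$)
$S = \frac{861487307}{57849}$ ($S = - \frac{173548}{57849} - -14895 = - \frac{173548}{57849} + 14895 = \frac{861487307}{57849} \approx 14892.0$)
$\frac{S}{\frac{38492}{-22602} - \frac{9239}{-7753}} = \frac{861487307}{57849 \left(\frac{38492}{-22602} - \frac{9239}{-7753}\right)} = \frac{861487307}{57849 \left(38492 \left(- \frac{1}{22602}\right) - - \frac{9239}{7753}\right)} = \frac{861487307}{57849 \left(- \frac{19246}{11301} + \frac{9239}{7753}\right)} = \frac{861487307}{57849 \left(- \frac{44804299}{87616653}\right)} = \frac{861487307}{57849} \left(- \frac{87616653}{44804299}\right) = - \frac{25160211480441157}{863961297617}$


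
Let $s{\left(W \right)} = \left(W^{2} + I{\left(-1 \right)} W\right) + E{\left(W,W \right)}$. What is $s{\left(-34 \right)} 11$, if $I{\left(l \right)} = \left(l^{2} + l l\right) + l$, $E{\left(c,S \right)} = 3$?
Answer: $12375$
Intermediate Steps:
$I{\left(l \right)} = l + 2 l^{2}$ ($I{\left(l \right)} = \left(l^{2} + l^{2}\right) + l = 2 l^{2} + l = l + 2 l^{2}$)
$s{\left(W \right)} = 3 + W + W^{2}$ ($s{\left(W \right)} = \left(W^{2} + - (1 + 2 \left(-1\right)) W\right) + 3 = \left(W^{2} + - (1 - 2) W\right) + 3 = \left(W^{2} + \left(-1\right) \left(-1\right) W\right) + 3 = \left(W^{2} + 1 W\right) + 3 = \left(W^{2} + W\right) + 3 = \left(W + W^{2}\right) + 3 = 3 + W + W^{2}$)
$s{\left(-34 \right)} 11 = \left(3 - 34 + \left(-34\right)^{2}\right) 11 = \left(3 - 34 + 1156\right) 11 = 1125 \cdot 11 = 12375$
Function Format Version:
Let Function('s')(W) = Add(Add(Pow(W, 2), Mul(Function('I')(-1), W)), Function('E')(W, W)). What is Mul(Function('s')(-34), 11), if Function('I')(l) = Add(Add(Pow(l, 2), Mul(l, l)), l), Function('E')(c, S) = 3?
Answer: 12375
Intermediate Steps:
Function('I')(l) = Add(l, Mul(2, Pow(l, 2))) (Function('I')(l) = Add(Add(Pow(l, 2), Pow(l, 2)), l) = Add(Mul(2, Pow(l, 2)), l) = Add(l, Mul(2, Pow(l, 2))))
Function('s')(W) = Add(3, W, Pow(W, 2)) (Function('s')(W) = Add(Add(Pow(W, 2), Mul(Mul(-1, Add(1, Mul(2, -1))), W)), 3) = Add(Add(Pow(W, 2), Mul(Mul(-1, Add(1, -2)), W)), 3) = Add(Add(Pow(W, 2), Mul(Mul(-1, -1), W)), 3) = Add(Add(Pow(W, 2), Mul(1, W)), 3) = Add(Add(Pow(W, 2), W), 3) = Add(Add(W, Pow(W, 2)), 3) = Add(3, W, Pow(W, 2)))
Mul(Function('s')(-34), 11) = Mul(Add(3, -34, Pow(-34, 2)), 11) = Mul(Add(3, -34, 1156), 11) = Mul(1125, 11) = 12375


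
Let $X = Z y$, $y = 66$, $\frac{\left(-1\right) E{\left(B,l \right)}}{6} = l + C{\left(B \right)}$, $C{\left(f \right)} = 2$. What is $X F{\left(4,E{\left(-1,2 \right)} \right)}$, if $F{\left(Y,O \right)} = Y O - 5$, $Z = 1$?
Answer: $-6666$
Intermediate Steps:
$E{\left(B,l \right)} = -12 - 6 l$ ($E{\left(B,l \right)} = - 6 \left(l + 2\right) = - 6 \left(2 + l\right) = -12 - 6 l$)
$F{\left(Y,O \right)} = -5 + O Y$ ($F{\left(Y,O \right)} = O Y - 5 = -5 + O Y$)
$X = 66$ ($X = 1 \cdot 66 = 66$)
$X F{\left(4,E{\left(-1,2 \right)} \right)} = 66 \left(-5 + \left(-12 - 12\right) 4\right) = 66 \left(-5 - 96\right) = 66 \left(-101\right) = -6666$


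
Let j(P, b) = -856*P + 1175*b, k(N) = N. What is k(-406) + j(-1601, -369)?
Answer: 936475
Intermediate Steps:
k(-406) + j(-1601, -369) = -406 + (-856*(-1601) + 1175*(-369)) = -406 + (1370456 - 433575) = -406 + 936881 = 936475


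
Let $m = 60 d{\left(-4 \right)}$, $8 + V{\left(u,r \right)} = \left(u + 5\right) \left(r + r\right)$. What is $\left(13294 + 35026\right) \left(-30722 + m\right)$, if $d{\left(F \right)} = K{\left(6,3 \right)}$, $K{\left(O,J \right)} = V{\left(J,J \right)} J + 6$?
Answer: $-1119187840$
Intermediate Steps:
$V{\left(u,r \right)} = -8 + 2 r \left(5 + u\right)$ ($V{\left(u,r \right)} = -8 + \left(u + 5\right) \left(r + r\right) = -8 + \left(5 + u\right) 2 r = -8 + 2 r \left(5 + u\right)$)
$K{\left(O,J \right)} = 6 + J \left(-8 + 2 J^{2} + 10 J\right)$ ($K{\left(O,J \right)} = \left(-8 + 10 J + 2 J J\right) J + 6 = \left(-8 + 10 J + 2 J^{2}\right) J + 6 = \left(-8 + 2 J^{2} + 10 J\right) J + 6 = J \left(-8 + 2 J^{2} + 10 J\right) + 6 = 6 + J \left(-8 + 2 J^{2} + 10 J\right)$)
$d{\left(F \right)} = 126$ ($d{\left(F \right)} = 6 + 2 \cdot 3 \left(-4 + 3^{2} + 5 \cdot 3\right) = 6 + 2 \cdot 3 \left(-4 + 9 + 15\right) = 6 + 2 \cdot 3 \cdot 20 = 6 + 120 = 126$)
$m = 7560$ ($m = 60 \cdot 126 = 7560$)
$\left(13294 + 35026\right) \left(-30722 + m\right) = \left(13294 + 35026\right) \left(-30722 + 7560\right) = 48320 \left(-23162\right) = -1119187840$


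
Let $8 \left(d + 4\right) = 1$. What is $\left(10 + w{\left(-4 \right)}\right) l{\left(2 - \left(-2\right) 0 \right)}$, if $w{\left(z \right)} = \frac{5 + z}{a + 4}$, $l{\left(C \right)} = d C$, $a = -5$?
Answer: $- \frac{279}{4} \approx -69.75$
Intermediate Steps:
$d = - \frac{31}{8}$ ($d = -4 + \frac{1}{8} \cdot 1 = -4 + \frac{1}{8} = - \frac{31}{8} \approx -3.875$)
$l{\left(C \right)} = - \frac{31 C}{8}$
$w{\left(z \right)} = -5 - z$ ($w{\left(z \right)} = \frac{5 + z}{-5 + 4} = \frac{5 + z}{-1} = \left(5 + z\right) \left(-1\right) = -5 - z$)
$\left(10 + w{\left(-4 \right)}\right) l{\left(2 - \left(-2\right) 0 \right)} = \left(10 - 1\right) \left(- \frac{31 \left(2 - \left(-2\right) 0\right)}{8}\right) = \left(10 + \left(-5 + 4\right)\right) \left(- \frac{31 \left(2 - 0\right)}{8}\right) = \left(10 - 1\right) \left(- \frac{31 \left(2 + 0\right)}{8}\right) = 9 \left(\left(- \frac{31}{8}\right) 2\right) = 9 \left(- \frac{31}{4}\right) = - \frac{279}{4}$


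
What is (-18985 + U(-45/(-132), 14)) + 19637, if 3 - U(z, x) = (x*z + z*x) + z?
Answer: 28385/44 ≈ 645.11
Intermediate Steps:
U(z, x) = 3 - z - 2*x*z (U(z, x) = 3 - ((x*z + z*x) + z) = 3 - ((x*z + x*z) + z) = 3 - (2*x*z + z) = 3 - (z + 2*x*z) = 3 + (-z - 2*x*z) = 3 - z - 2*x*z)
(-18985 + U(-45/(-132), 14)) + 19637 = (-18985 + (3 - (-45)/(-132) - 2*14*(-45/(-132)))) + 19637 = (-18985 + (3 - (-45)*(-1)/132 - 2*14*(-45*(-1/132)))) + 19637 = (-18985 + (3 - 1*15/44 - 2*14*15/44)) + 19637 = (-18985 + (3 - 15/44 - 105/11)) + 19637 = (-18985 - 303/44) + 19637 = -835643/44 + 19637 = 28385/44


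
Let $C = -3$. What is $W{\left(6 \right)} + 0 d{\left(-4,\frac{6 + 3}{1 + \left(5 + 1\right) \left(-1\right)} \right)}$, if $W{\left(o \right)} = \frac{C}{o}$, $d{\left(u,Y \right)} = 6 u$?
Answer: $- \frac{1}{2} \approx -0.5$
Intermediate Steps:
$W{\left(o \right)} = - \frac{3}{o}$
$W{\left(6 \right)} + 0 d{\left(-4,\frac{6 + 3}{1 + \left(5 + 1\right) \left(-1\right)} \right)} = - \frac{3}{6} + 0 \cdot 6 \left(-4\right) = \left(-3\right) \frac{1}{6} + 0 \left(-24\right) = - \frac{1}{2} + 0 = - \frac{1}{2}$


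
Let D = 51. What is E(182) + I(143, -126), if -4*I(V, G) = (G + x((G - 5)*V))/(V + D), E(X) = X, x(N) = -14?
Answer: 35343/194 ≈ 182.18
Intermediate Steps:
I(V, G) = -(-14 + G)/(4*(51 + V)) (I(V, G) = -(G - 14)/(4*(V + 51)) = -(-14 + G)/(4*(51 + V)))
E(182) + I(143, -126) = 182 + (14 - 1*(-126))/(4*(51 + 143)) = 182 + (1/4)*(14 + 126)/194 = 182 + (1/4)*(1/194)*140 = 182 + 35/194 = 35343/194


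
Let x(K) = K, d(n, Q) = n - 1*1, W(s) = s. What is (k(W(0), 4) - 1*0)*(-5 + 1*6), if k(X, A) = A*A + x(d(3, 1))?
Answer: 18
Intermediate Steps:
d(n, Q) = -1 + n (d(n, Q) = n - 1 = -1 + n)
k(X, A) = 2 + A² (k(X, A) = A*A + (-1 + 3) = A² + 2 = 2 + A²)
(k(W(0), 4) - 1*0)*(-5 + 1*6) = ((2 + 4²) - 1*0)*(-5 + 1*6) = ((2 + 16) + 0)*(-5 + 6) = (18 + 0)*1 = 18*1 = 18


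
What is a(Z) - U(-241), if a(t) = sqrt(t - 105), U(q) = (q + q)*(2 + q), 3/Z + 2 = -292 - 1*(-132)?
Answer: -115198 + I*sqrt(34026)/18 ≈ -1.152e+5 + 10.248*I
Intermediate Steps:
Z = -1/54 (Z = 3/(-2 + (-292 - 1*(-132))) = 3/(-2 + (-292 + 132)) = 3/(-2 - 160) = 3/(-162) = 3*(-1/162) = -1/54 ≈ -0.018519)
U(q) = 2*q*(2 + q) (U(q) = (2*q)*(2 + q) = 2*q*(2 + q))
a(t) = sqrt(-105 + t)
a(Z) - U(-241) = sqrt(-105 - 1/54) - 2*(-241)*(2 - 241) = sqrt(-5671/54) - 2*(-241)*(-239) = I*sqrt(34026)/18 - 1*115198 = I*sqrt(34026)/18 - 115198 = -115198 + I*sqrt(34026)/18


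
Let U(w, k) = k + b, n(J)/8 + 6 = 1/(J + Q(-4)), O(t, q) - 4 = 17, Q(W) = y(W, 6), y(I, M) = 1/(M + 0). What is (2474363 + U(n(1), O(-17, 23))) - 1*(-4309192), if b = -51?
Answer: 6783525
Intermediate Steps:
y(I, M) = 1/M
Q(W) = ⅙ (Q(W) = 1/6 = ⅙)
O(t, q) = 21 (O(t, q) = 4 + 17 = 21)
n(J) = -48 + 8/(⅙ + J) (n(J) = -48 + 8/(J + ⅙) = -48 + 8/(⅙ + J))
U(w, k) = -51 + k (U(w, k) = k - 51 = -51 + k)
(2474363 + U(n(1), O(-17, 23))) - 1*(-4309192) = (2474363 + (-51 + 21)) - 1*(-4309192) = (2474363 - 30) + 4309192 = 2474333 + 4309192 = 6783525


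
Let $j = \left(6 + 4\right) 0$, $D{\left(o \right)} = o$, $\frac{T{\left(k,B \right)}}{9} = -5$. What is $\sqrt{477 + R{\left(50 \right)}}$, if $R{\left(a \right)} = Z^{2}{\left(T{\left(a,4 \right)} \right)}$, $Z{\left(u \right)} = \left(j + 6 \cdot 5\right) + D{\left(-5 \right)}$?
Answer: $\sqrt{1102} \approx 33.196$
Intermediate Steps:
$T{\left(k,B \right)} = -45$ ($T{\left(k,B \right)} = 9 \left(-5\right) = -45$)
$j = 0$ ($j = 10 \cdot 0 = 0$)
$Z{\left(u \right)} = 25$ ($Z{\left(u \right)} = \left(0 + 6 \cdot 5\right) - 5 = \left(0 + 30\right) - 5 = 30 - 5 = 25$)
$R{\left(a \right)} = 625$ ($R{\left(a \right)} = 25^{2} = 625$)
$\sqrt{477 + R{\left(50 \right)}} = \sqrt{477 + 625} = \sqrt{1102}$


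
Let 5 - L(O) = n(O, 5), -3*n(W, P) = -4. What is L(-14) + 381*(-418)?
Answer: -477763/3 ≈ -1.5925e+5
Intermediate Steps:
n(W, P) = 4/3 (n(W, P) = -1/3*(-4) = 4/3)
L(O) = 11/3 (L(O) = 5 - 1*4/3 = 5 - 4/3 = 11/3)
L(-14) + 381*(-418) = 11/3 + 381*(-418) = 11/3 - 159258 = -477763/3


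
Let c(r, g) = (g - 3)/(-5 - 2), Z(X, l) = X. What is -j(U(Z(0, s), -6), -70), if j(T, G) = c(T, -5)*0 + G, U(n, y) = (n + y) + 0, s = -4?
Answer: 70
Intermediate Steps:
c(r, g) = 3/7 - g/7 (c(r, g) = (-3 + g)/(-7) = (-3 + g)*(-1/7) = 3/7 - g/7)
U(n, y) = n + y
j(T, G) = G (j(T, G) = (3/7 - 1/7*(-5))*0 + G = (3/7 + 5/7)*0 + G = (8/7)*0 + G = 0 + G = G)
-j(U(Z(0, s), -6), -70) = -1*(-70) = 70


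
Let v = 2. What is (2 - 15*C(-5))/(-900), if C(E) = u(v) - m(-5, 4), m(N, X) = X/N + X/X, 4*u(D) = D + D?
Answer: 1/90 ≈ 0.011111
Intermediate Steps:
u(D) = D/2 (u(D) = (D + D)/4 = (2*D)/4 = D/2)
m(N, X) = 1 + X/N (m(N, X) = X/N + 1 = 1 + X/N)
C(E) = ⅘ (C(E) = (½)*2 - (-5 + 4)/(-5) = 1 - (-1)*(-1)/5 = 1 - 1*⅕ = 1 - ⅕ = ⅘)
(2 - 15*C(-5))/(-900) = (2 - 15*⅘)/(-900) = (2 - 12)*(-1/900) = -10*(-1/900) = 1/90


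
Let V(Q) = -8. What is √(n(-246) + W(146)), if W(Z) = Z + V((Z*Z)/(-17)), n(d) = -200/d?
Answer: √2100102/123 ≈ 11.782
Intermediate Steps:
W(Z) = -8 + Z (W(Z) = Z - 8 = -8 + Z)
√(n(-246) + W(146)) = √(-200/(-246) + (-8 + 146)) = √(-200*(-1/246) + 138) = √(100/123 + 138) = √(17074/123) = √2100102/123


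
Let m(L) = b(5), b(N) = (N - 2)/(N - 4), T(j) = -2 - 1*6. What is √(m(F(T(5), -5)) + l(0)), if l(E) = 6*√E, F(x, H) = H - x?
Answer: √3 ≈ 1.7320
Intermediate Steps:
T(j) = -8 (T(j) = -2 - 6 = -8)
b(N) = (-2 + N)/(-4 + N)
m(L) = 3 (m(L) = (-2 + 5)/(-4 + 5) = 3/1 = 1*3 = 3)
√(m(F(T(5), -5)) + l(0)) = √(3 + 6*√0) = √(3 + 6*0) = √(3 + 0) = √3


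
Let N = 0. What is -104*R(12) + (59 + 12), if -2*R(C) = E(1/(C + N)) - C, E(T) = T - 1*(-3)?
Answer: -1178/3 ≈ -392.67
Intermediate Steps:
E(T) = 3 + T (E(T) = T + 3 = 3 + T)
R(C) = -3/2 + C/2 - 1/(2*C) (R(C) = -((3 + 1/(C + 0)) - C)/2 = -((3 + 1/C) - C)/2 = -(3 + 1/C - C)/2 = -3/2 + C/2 - 1/(2*C))
-104*R(12) + (59 + 12) = -52*(-1 + 12² - 3*12)/12 + (59 + 12) = -52*(-1 + 144 - 36)/12 + 71 = -52*107/12 + 71 = -104*107/24 + 71 = -1391/3 + 71 = -1178/3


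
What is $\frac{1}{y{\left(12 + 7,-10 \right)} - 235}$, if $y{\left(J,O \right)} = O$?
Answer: $- \frac{1}{245} \approx -0.0040816$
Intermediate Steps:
$\frac{1}{y{\left(12 + 7,-10 \right)} - 235} = \frac{1}{-10 - 235} = \frac{1}{-245} = - \frac{1}{245}$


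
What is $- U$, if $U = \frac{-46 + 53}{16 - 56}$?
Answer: $\frac{7}{40} \approx 0.175$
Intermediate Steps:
$U = - \frac{7}{40}$ ($U = \frac{7}{-40} = 7 \left(- \frac{1}{40}\right) = - \frac{7}{40} \approx -0.175$)
$- U = \left(-1\right) \left(- \frac{7}{40}\right) = \frac{7}{40}$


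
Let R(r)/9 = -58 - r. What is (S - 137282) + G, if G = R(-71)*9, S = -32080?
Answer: -168309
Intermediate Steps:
R(r) = -522 - 9*r (R(r) = 9*(-58 - r) = -522 - 9*r)
G = 1053 (G = (-522 - 9*(-71))*9 = (-522 + 639)*9 = 117*9 = 1053)
(S - 137282) + G = (-32080 - 137282) + 1053 = -169362 + 1053 = -168309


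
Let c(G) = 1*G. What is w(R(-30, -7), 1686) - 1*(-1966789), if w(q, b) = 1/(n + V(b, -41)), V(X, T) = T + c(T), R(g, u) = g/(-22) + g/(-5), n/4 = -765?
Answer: 6179651037/3142 ≈ 1.9668e+6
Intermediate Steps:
c(G) = G
n = -3060 (n = 4*(-765) = -3060)
R(g, u) = -27*g/110 (R(g, u) = g*(-1/22) + g*(-1/5) = -g/22 - g/5 = -27*g/110)
V(X, T) = 2*T (V(X, T) = T + T = 2*T)
w(q, b) = -1/3142 (w(q, b) = 1/(-3060 + 2*(-41)) = 1/(-3060 - 82) = 1/(-3142) = -1/3142)
w(R(-30, -7), 1686) - 1*(-1966789) = -1/3142 - 1*(-1966789) = -1/3142 + 1966789 = 6179651037/3142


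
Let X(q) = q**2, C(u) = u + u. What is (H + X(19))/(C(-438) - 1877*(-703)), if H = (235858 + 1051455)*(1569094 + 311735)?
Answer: 2421215622838/1318655 ≈ 1.8361e+6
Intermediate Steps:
C(u) = 2*u
H = 2421215622477 (H = 1287313*1880829 = 2421215622477)
(H + X(19))/(C(-438) - 1877*(-703)) = (2421215622477 + 19**2)/(2*(-438) - 1877*(-703)) = (2421215622477 + 361)/(-876 + 1319531) = 2421215622838/1318655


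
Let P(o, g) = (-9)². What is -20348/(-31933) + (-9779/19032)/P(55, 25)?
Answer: 31056041209/49227657336 ≈ 0.63087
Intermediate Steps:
P(o, g) = 81
-20348/(-31933) + (-9779/19032)/P(55, 25) = -20348/(-31933) - 9779/19032/81 = -20348*(-1/31933) - 9779*1/19032*(1/81) = 20348/31933 - 9779/19032*1/81 = 20348/31933 - 9779/1541592 = 31056041209/49227657336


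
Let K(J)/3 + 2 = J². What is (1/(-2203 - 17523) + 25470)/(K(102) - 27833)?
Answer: 502421219/66535798 ≈ 7.5511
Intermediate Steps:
K(J) = -6 + 3*J²
(1/(-2203 - 17523) + 25470)/(K(102) - 27833) = (1/(-2203 - 17523) + 25470)/((-6 + 3*102²) - 27833) = (1/(-19726) + 25470)/((-6 + 3*10404) - 27833) = (-1/19726 + 25470)/((-6 + 31212) - 27833) = 502421219/(19726*(31206 - 27833)) = (502421219/19726)/3373 = (502421219/19726)*(1/3373) = 502421219/66535798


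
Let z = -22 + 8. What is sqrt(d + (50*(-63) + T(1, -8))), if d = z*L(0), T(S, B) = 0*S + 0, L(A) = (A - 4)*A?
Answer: 15*I*sqrt(14) ≈ 56.125*I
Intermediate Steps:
L(A) = A*(-4 + A) (L(A) = (-4 + A)*A = A*(-4 + A))
T(S, B) = 0 (T(S, B) = 0 + 0 = 0)
z = -14
d = 0 (d = -0*(-4 + 0) = -0*(-4) = -14*0 = 0)
sqrt(d + (50*(-63) + T(1, -8))) = sqrt(0 + (50*(-63) + 0)) = sqrt(0 + (-3150 + 0)) = sqrt(0 - 3150) = sqrt(-3150) = 15*I*sqrt(14)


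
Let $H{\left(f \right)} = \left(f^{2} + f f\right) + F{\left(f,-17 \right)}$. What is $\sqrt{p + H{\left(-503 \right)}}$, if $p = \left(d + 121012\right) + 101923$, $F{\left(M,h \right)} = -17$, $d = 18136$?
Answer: $24 \sqrt{1297} \approx 864.33$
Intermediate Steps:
$H{\left(f \right)} = -17 + 2 f^{2}$ ($H{\left(f \right)} = \left(f^{2} + f f\right) - 17 = \left(f^{2} + f^{2}\right) - 17 = 2 f^{2} - 17 = -17 + 2 f^{2}$)
$p = 241071$ ($p = \left(18136 + 121012\right) + 101923 = 139148 + 101923 = 241071$)
$\sqrt{p + H{\left(-503 \right)}} = \sqrt{241071 - \left(17 - 2 \left(-503\right)^{2}\right)} = \sqrt{241071 + \left(-17 + 2 \cdot 253009\right)} = \sqrt{241071 + \left(-17 + 506018\right)} = \sqrt{241071 + 506001} = \sqrt{747072} = 24 \sqrt{1297}$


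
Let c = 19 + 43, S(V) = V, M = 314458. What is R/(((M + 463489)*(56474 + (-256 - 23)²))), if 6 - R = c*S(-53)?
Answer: 3292/104489951305 ≈ 3.1505e-8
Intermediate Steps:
c = 62
R = 3292 (R = 6 - 62*(-53) = 6 - 1*(-3286) = 6 + 3286 = 3292)
R/(((M + 463489)*(56474 + (-256 - 23)²))) = 3292/(((314458 + 463489)*(56474 + (-256 - 23)²))) = 3292/((777947*(56474 + (-279)²))) = 3292/((777947*(56474 + 77841))) = 3292/((777947*134315)) = 3292/104489951305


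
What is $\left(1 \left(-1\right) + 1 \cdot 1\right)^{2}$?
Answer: $0$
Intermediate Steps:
$\left(1 \left(-1\right) + 1 \cdot 1\right)^{2} = \left(-1 + 1\right)^{2} = 0^{2} = 0$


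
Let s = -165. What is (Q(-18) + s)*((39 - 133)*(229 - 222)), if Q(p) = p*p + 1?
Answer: -105280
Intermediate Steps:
Q(p) = 1 + p**2 (Q(p) = p**2 + 1 = 1 + p**2)
(Q(-18) + s)*((39 - 133)*(229 - 222)) = ((1 + (-18)**2) - 165)*((39 - 133)*(229 - 222)) = ((1 + 324) - 165)*(-94*7) = (325 - 165)*(-658) = 160*(-658) = -105280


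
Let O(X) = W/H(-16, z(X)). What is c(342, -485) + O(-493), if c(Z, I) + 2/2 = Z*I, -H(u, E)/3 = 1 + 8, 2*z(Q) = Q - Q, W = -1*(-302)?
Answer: -4478819/27 ≈ -1.6588e+5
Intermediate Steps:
W = 302
z(Q) = 0 (z(Q) = (Q - Q)/2 = (1/2)*0 = 0)
H(u, E) = -27 (H(u, E) = -3*(1 + 8) = -3*9 = -27)
O(X) = -302/27 (O(X) = 302/(-27) = 302*(-1/27) = -302/27)
c(Z, I) = -1 + I*Z (c(Z, I) = -1 + Z*I = -1 + I*Z)
c(342, -485) + O(-493) = (-1 - 485*342) - 302/27 = (-1 - 165870) - 302/27 = -165871 - 302/27 = -4478819/27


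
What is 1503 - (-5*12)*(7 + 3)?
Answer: 2103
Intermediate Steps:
1503 - (-5*12)*(7 + 3) = 1503 - (-60)*10 = 1503 - 1*(-600) = 1503 + 600 = 2103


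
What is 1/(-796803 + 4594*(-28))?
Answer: -1/925435 ≈ -1.0806e-6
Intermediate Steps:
1/(-796803 + 4594*(-28)) = 1/(-796803 - 128632) = 1/(-925435) = -1/925435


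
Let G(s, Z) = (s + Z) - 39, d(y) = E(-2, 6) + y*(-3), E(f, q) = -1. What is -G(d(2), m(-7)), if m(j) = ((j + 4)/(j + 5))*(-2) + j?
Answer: 56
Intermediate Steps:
m(j) = j - 2*(4 + j)/(5 + j) (m(j) = ((4 + j)/(5 + j))*(-2) + j = -2*(4 + j)/(5 + j) + j = j - 2*(4 + j)/(5 + j))
d(y) = -1 - 3*y (d(y) = -1 + y*(-3) = -1 - 3*y)
G(s, Z) = -39 + Z + s (G(s, Z) = (Z + s) - 39 = -39 + Z + s)
-G(d(2), m(-7)) = -(-39 + (-8 + (-7)² + 3*(-7))/(5 - 7) + (-1 - 3*2)) = -(-39 + (-8 + 49 - 21)/(-2) + (-1 - 6)) = -(-39 - ½*20 - 7) = -(-39 - 10 - 7) = -1*(-56) = 56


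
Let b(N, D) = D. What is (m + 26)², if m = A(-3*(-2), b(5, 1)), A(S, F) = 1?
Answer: 729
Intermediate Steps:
m = 1
(m + 26)² = (1 + 26)² = 27² = 729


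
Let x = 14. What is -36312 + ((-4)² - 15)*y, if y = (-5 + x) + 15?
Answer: -36288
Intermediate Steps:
y = 24 (y = (-5 + 14) + 15 = 9 + 15 = 24)
-36312 + ((-4)² - 15)*y = -36312 + ((-4)² - 15)*24 = -36312 + (16 - 15)*24 = -36312 + 1*24 = -36312 + 24 = -36288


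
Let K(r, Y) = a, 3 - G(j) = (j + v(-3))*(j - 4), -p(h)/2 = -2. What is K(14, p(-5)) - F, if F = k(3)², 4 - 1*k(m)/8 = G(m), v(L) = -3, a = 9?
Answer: -55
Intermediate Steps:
p(h) = 4 (p(h) = -2*(-2) = 4)
G(j) = 3 - (-4 + j)*(-3 + j) (G(j) = 3 - (j - 3)*(j - 4) = 3 - (-3 + j)*(-4 + j) = 3 - (-4 + j)*(-3 + j))
k(m) = 104 - 56*m + 8*m² (k(m) = 32 - 8*(-9 - m² + 7*m) = 32 + (72 - 56*m + 8*m²) = 104 - 56*m + 8*m²)
K(r, Y) = 9
F = 64 (F = (104 - 56*3 + 8*3²)² = (104 - 168 + 8*9)² = (104 - 168 + 72)² = 8² = 64)
K(14, p(-5)) - F = 9 - 1*64 = 9 - 64 = -55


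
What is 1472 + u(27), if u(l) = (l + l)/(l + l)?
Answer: 1473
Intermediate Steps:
u(l) = 1 (u(l) = (2*l)/((2*l)) = (2*l)*(1/(2*l)) = 1)
1472 + u(27) = 1472 + 1 = 1473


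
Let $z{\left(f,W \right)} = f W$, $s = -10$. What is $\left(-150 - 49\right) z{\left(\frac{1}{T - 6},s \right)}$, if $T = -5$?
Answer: $- \frac{1990}{11} \approx -180.91$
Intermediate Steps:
$z{\left(f,W \right)} = W f$
$\left(-150 - 49\right) z{\left(\frac{1}{T - 6},s \right)} = \left(-150 - 49\right) \left(- \frac{10}{-5 - 6}\right) = - 199 \left(- \frac{10}{-11}\right) = - 199 \left(\left(-10\right) \left(- \frac{1}{11}\right)\right) = \left(-199\right) \frac{10}{11} = - \frac{1990}{11}$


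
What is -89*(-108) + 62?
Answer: 9674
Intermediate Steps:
-89*(-108) + 62 = 9612 + 62 = 9674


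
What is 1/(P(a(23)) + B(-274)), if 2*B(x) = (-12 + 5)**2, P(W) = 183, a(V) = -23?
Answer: 2/415 ≈ 0.0048193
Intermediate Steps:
B(x) = 49/2 (B(x) = (-12 + 5)**2/2 = (1/2)*(-7)**2 = (1/2)*49 = 49/2)
1/(P(a(23)) + B(-274)) = 1/(183 + 49/2) = 1/(415/2) = 2/415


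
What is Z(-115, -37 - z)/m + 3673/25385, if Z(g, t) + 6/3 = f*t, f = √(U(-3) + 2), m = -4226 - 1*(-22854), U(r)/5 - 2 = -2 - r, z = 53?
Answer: 34184937/236435890 - 45*√17/9314 ≈ 0.12466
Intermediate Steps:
U(r) = -5*r (U(r) = 10 + 5*(-2 - r) = 10 + (-10 - 5*r) = -5*r)
m = 18628 (m = -4226 + 22854 = 18628)
f = √17 (f = √(-5*(-3) + 2) = √(15 + 2) = √17 ≈ 4.1231)
Z(g, t) = -2 + t*√17 (Z(g, t) = -2 + √17*t = -2 + t*√17)
Z(-115, -37 - z)/m + 3673/25385 = (-2 + (-37 - 1*53)*√17)/18628 + 3673/25385 = (-2 + (-37 - 53)*√17)*(1/18628) + 3673*(1/25385) = (-2 - 90*√17)*(1/18628) + 3673/25385 = (-1/9314 - 45*√17/9314) + 3673/25385 = 34184937/236435890 - 45*√17/9314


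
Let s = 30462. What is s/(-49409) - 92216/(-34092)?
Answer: 879447460/421112907 ≈ 2.0884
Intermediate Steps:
s/(-49409) - 92216/(-34092) = 30462/(-49409) - 92216/(-34092) = 30462*(-1/49409) - 92216*(-1/34092) = -30462/49409 + 23054/8523 = 879447460/421112907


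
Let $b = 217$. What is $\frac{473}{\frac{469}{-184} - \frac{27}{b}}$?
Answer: $- \frac{18885944}{106741} \approx -176.93$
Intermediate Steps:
$\frac{473}{\frac{469}{-184} - \frac{27}{b}} = \frac{473}{\frac{469}{-184} - \frac{27}{217}} = \frac{473}{469 \left(- \frac{1}{184}\right) - \frac{27}{217}} = \frac{473}{- \frac{469}{184} - \frac{27}{217}} = \frac{473}{- \frac{106741}{39928}} = 473 \left(- \frac{39928}{106741}\right) = - \frac{18885944}{106741}$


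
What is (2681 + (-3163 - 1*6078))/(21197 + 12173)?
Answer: -656/3337 ≈ -0.19658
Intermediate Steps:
(2681 + (-3163 - 1*6078))/(21197 + 12173) = (2681 + (-3163 - 6078))/33370 = (2681 - 9241)*(1/33370) = -6560*1/33370 = -656/3337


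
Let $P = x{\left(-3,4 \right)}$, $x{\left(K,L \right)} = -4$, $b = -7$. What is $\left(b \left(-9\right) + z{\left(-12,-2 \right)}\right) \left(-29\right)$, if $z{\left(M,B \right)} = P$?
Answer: $-1711$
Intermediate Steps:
$P = -4$
$z{\left(M,B \right)} = -4$
$\left(b \left(-9\right) + z{\left(-12,-2 \right)}\right) \left(-29\right) = \left(\left(-7\right) \left(-9\right) - 4\right) \left(-29\right) = \left(63 - 4\right) \left(-29\right) = 59 \left(-29\right) = -1711$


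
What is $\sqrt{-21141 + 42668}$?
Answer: $\sqrt{21527} \approx 146.72$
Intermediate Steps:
$\sqrt{-21141 + 42668} = \sqrt{21527}$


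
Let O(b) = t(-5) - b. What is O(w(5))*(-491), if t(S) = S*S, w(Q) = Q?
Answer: -9820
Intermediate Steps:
t(S) = S**2
O(b) = 25 - b (O(b) = (-5)**2 - b = 25 - b)
O(w(5))*(-491) = (25 - 1*5)*(-491) = (25 - 5)*(-491) = 20*(-491) = -9820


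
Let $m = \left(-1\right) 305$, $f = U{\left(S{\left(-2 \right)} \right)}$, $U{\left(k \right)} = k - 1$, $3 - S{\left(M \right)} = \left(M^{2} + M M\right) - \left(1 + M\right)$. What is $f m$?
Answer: $2135$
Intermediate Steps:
$S{\left(M \right)} = 4 + M - 2 M^{2}$ ($S{\left(M \right)} = 3 - \left(\left(M^{2} + M M\right) - \left(1 + M\right)\right) = 3 - \left(\left(M^{2} + M^{2}\right) - \left(1 + M\right)\right) = 3 - \left(2 M^{2} - \left(1 + M\right)\right) = 3 - \left(-1 - M + 2 M^{2}\right) = 3 + \left(1 + M - 2 M^{2}\right) = 4 + M - 2 M^{2}$)
$U{\left(k \right)} = -1 + k$
$f = -7$ ($f = -1 - \left(-2 + 8\right) = -1 - 6 = -7$)
$m = -305$
$f m = \left(-7\right) \left(-305\right) = 2135$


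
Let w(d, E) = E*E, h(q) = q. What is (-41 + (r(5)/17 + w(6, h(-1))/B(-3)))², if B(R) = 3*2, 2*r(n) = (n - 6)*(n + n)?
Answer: 17598025/10404 ≈ 1691.5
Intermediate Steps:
w(d, E) = E²
r(n) = n*(-6 + n) (r(n) = ((n - 6)*(n + n))/2 = ((-6 + n)*(2*n))/2 = (2*n*(-6 + n))/2 = n*(-6 + n))
B(R) = 6
(-41 + (r(5)/17 + w(6, h(-1))/B(-3)))² = (-41 + ((5*(-6 + 5))/17 + (-1)²/6))² = (-41 + ((5*(-1))*(1/17) + 1*(⅙)))² = (-41 + (-5*1/17 + ⅙))² = (-41 + (-5/17 + ⅙))² = (-41 - 13/102)² = (-4195/102)² = 17598025/10404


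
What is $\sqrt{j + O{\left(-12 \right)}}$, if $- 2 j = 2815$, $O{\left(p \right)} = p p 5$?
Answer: $\frac{5 i \sqrt{110}}{2} \approx 26.22 i$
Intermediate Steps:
$O{\left(p \right)} = 5 p^{2}$ ($O{\left(p \right)} = p^{2} \cdot 5 = 5 p^{2}$)
$j = - \frac{2815}{2}$ ($j = \left(- \frac{1}{2}\right) 2815 = - \frac{2815}{2} \approx -1407.5$)
$\sqrt{j + O{\left(-12 \right)}} = \sqrt{- \frac{2815}{2} + 5 \left(-12\right)^{2}} = \sqrt{- \frac{2815}{2} + 5 \cdot 144} = \sqrt{- \frac{2815}{2} + 720} = \sqrt{- \frac{1375}{2}} = \frac{5 i \sqrt{110}}{2}$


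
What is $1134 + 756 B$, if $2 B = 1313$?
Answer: $497448$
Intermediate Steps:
$B = \frac{1313}{2}$ ($B = \frac{1}{2} \cdot 1313 = \frac{1313}{2} \approx 656.5$)
$1134 + 756 B = 1134 + 756 \cdot \frac{1313}{2} = 1134 + 496314 = 497448$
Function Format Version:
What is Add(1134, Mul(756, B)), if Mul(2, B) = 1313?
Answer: 497448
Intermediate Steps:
B = Rational(1313, 2) (B = Mul(Rational(1, 2), 1313) = Rational(1313, 2) ≈ 656.50)
Add(1134, Mul(756, B)) = Add(1134, Mul(756, Rational(1313, 2))) = Add(1134, 496314) = 497448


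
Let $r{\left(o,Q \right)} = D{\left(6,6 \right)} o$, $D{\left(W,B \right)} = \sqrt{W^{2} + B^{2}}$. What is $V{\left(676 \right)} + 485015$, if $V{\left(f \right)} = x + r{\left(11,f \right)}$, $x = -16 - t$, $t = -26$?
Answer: $485025 + 66 \sqrt{2} \approx 4.8512 \cdot 10^{5}$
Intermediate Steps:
$D{\left(W,B \right)} = \sqrt{B^{2} + W^{2}}$
$x = 10$ ($x = -16 - -26 = -16 + 26 = 10$)
$r{\left(o,Q \right)} = 6 o \sqrt{2}$ ($r{\left(o,Q \right)} = \sqrt{6^{2} + 6^{2}} o = \sqrt{36 + 36} o = \sqrt{72} o = 6 \sqrt{2} o = 6 o \sqrt{2}$)
$V{\left(f \right)} = 10 + 66 \sqrt{2}$ ($V{\left(f \right)} = 10 + 6 \cdot 11 \sqrt{2} = 10 + 66 \sqrt{2}$)
$V{\left(676 \right)} + 485015 = \left(10 + 66 \sqrt{2}\right) + 485015 = 485025 + 66 \sqrt{2}$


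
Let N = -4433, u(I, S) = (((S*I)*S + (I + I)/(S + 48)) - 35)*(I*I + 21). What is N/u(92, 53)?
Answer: -1111/549480115 ≈ -2.0219e-6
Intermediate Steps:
u(I, S) = (21 + I²)*(-35 + I*S² + 2*I/(48 + S)) (u(I, S) = (((I*S)*S + (2*I)/(48 + S)) - 35)*(I² + 21) = ((I*S² + 2*I/(48 + S)) - 35)*(21 + I²) = (-35 + I*S² + 2*I/(48 + S))*(21 + I²) = (21 + I²)*(-35 + I*S² + 2*I/(48 + S)))
N/u(92, 53) = -4433*(48 + 53)/(-35280 - 1680*92² - 735*53 + 2*92³ + 42*92 + 92³*53³ - 35*53*92² + 21*92*53³ + 48*92³*53² + 1008*92*53²) = -4433*101/(-35280 - 1680*8464 - 38955 + 2*778688 + 3864 + 778688*148877 - 35*53*8464 + 21*92*148877 + 48*778688*2809 + 1008*92*2809) = -4433*101/(-35280 - 14219520 - 38955 + 1557376 + 3864 + 115928733376 - 15700720 + 287630364 + 104992060416 + 260495424) = -4433/((1/101)*221440486345) = -4433/221440486345/101 = -4433*101/221440486345 = -1111/549480115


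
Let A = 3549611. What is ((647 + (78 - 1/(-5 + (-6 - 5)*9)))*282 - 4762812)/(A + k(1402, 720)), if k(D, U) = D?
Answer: -26337187/20516964 ≈ -1.2837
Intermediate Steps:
((647 + (78 - 1/(-5 + (-6 - 5)*9)))*282 - 4762812)/(A + k(1402, 720)) = ((647 + (78 - 1/(-5 + (-6 - 5)*9)))*282 - 4762812)/(3549611 + 1402) = ((647 + (78 - 1/(-5 - 11*9)))*282 - 4762812)/3551013 = ((647 + (78 - 1/(-5 - 99)))*282 - 4762812)*(1/3551013) = ((647 + (78 - 1/(-104)))*282 - 4762812)*(1/3551013) = ((647 + (78 - 1*(-1/104)))*282 - 4762812)*(1/3551013) = ((647 + (78 + 1/104))*282 - 4762812)*(1/3551013) = ((647 + 8113/104)*282 - 4762812)*(1/3551013) = ((75401/104)*282 - 4762812)*(1/3551013) = (10631541/52 - 4762812)*(1/3551013) = -237034683/52*1/3551013 = -26337187/20516964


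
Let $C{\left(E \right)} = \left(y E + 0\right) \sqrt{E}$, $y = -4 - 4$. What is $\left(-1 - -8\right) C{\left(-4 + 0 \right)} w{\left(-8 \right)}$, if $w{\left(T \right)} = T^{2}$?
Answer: $28672 i \approx 28672.0 i$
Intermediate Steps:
$y = -8$
$C{\left(E \right)} = - 8 E^{\frac{3}{2}}$ ($C{\left(E \right)} = \left(- 8 E + 0\right) \sqrt{E} = - 8 E \sqrt{E} = - 8 E^{\frac{3}{2}}$)
$\left(-1 - -8\right) C{\left(-4 + 0 \right)} w{\left(-8 \right)} = \left(-1 - -8\right) \left(- 8 \left(-4 + 0\right)^{\frac{3}{2}}\right) \left(-8\right)^{2} = \left(-1 + 8\right) \left(- 8 \left(-4\right)^{\frac{3}{2}}\right) 64 = 7 \left(- 8 \left(- 8 i\right)\right) 64 = 7 \cdot 64 i 64 = 448 i 64 = 28672 i$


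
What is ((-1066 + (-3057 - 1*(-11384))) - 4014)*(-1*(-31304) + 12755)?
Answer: 143059573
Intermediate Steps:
((-1066 + (-3057 - 1*(-11384))) - 4014)*(-1*(-31304) + 12755) = ((-1066 + (-3057 + 11384)) - 4014)*(31304 + 12755) = ((-1066 + 8327) - 4014)*44059 = (7261 - 4014)*44059 = 3247*44059 = 143059573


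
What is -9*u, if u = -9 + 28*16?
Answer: -3951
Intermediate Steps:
u = 439 (u = -9 + 448 = 439)
-9*u = -9*439 = -3951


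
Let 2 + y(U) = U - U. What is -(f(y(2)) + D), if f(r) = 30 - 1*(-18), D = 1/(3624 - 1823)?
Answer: -86449/1801 ≈ -48.001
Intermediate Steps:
y(U) = -2 (y(U) = -2 + (U - U) = -2 + 0 = -2)
D = 1/1801 ≈ 0.00055525
f(r) = 48 (f(r) = 30 + 18 = 48)
-(f(y(2)) + D) = -(48 + 1/1801) = -1*86449/1801 = -86449/1801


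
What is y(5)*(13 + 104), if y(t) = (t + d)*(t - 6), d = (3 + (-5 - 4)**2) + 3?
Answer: -10764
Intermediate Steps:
d = 87 (d = (3 + (-9)**2) + 3 = (3 + 81) + 3 = 84 + 3 = 87)
y(t) = (-6 + t)*(87 + t) (y(t) = (t + 87)*(t - 6) = (87 + t)*(-6 + t) = (-6 + t)*(87 + t))
y(5)*(13 + 104) = (-522 + 5**2 + 81*5)*(13 + 104) = (-522 + 25 + 405)*117 = -92*117 = -10764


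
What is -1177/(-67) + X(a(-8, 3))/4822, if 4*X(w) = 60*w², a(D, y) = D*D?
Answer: 4895987/161537 ≈ 30.309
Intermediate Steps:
a(D, y) = D²
X(w) = 15*w² (X(w) = (60*w²)/4 = 15*w²)
-1177/(-67) + X(a(-8, 3))/4822 = -1177/(-67) + (15*((-8)²)²)/4822 = -1177*(-1/67) + (15*64²)*(1/4822) = 1177/67 + (15*4096)*(1/4822) = 1177/67 + 61440*(1/4822) = 1177/67 + 30720/2411 = 4895987/161537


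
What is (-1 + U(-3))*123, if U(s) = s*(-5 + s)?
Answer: 2829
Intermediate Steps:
(-1 + U(-3))*123 = (-1 - 3*(-5 - 3))*123 = (-1 - 3*(-8))*123 = (-1 + 24)*123 = 23*123 = 2829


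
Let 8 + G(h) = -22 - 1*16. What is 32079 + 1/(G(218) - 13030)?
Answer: 419465003/13076 ≈ 32079.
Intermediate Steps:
G(h) = -46 (G(h) = -8 + (-22 - 1*16) = -8 + (-22 - 16) = -8 - 38 = -46)
32079 + 1/(G(218) - 13030) = 32079 + 1/(-46 - 13030) = 32079 + 1/(-13076) = 32079 - 1/13076 = 419465003/13076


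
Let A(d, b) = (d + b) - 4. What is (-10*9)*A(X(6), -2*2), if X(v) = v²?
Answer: -2520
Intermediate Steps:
A(d, b) = -4 + b + d (A(d, b) = (b + d) - 4 = -4 + b + d)
(-10*9)*A(X(6), -2*2) = (-10*9)*(-4 - 2*2 + 6²) = -90*(-4 - 4 + 36) = -90*28 = -2520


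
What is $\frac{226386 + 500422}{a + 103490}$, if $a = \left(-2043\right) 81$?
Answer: $- \frac{15464}{1319} \approx -11.724$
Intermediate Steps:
$a = -165483$
$\frac{226386 + 500422}{a + 103490} = \frac{226386 + 500422}{-165483 + 103490} = \frac{726808}{-61993} = 726808 \left(- \frac{1}{61993}\right) = - \frac{15464}{1319}$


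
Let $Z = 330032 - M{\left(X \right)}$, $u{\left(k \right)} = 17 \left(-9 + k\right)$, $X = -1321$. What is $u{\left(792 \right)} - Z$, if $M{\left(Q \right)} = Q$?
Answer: $-318042$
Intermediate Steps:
$u{\left(k \right)} = -153 + 17 k$
$Z = 331353$ ($Z = 330032 - -1321 = 330032 + 1321 = 331353$)
$u{\left(792 \right)} - Z = \left(-153 + 17 \cdot 792\right) - 331353 = \left(-153 + 13464\right) - 331353 = 13311 - 331353 = -318042$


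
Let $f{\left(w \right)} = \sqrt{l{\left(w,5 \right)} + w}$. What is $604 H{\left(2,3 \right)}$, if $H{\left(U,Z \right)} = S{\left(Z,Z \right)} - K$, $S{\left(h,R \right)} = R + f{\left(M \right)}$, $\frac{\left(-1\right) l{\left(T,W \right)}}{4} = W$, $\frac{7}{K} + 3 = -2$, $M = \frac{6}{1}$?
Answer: $\frac{13288}{5} + 604 i \sqrt{14} \approx 2657.6 + 2260.0 i$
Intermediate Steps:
$M = 6$ ($M = 6 \cdot 1 = 6$)
$K = - \frac{7}{5}$ ($K = \frac{7}{-3 - 2} = \frac{7}{-5} = 7 \left(- \frac{1}{5}\right) = - \frac{7}{5} \approx -1.4$)
$l{\left(T,W \right)} = - 4 W$
$f{\left(w \right)} = \sqrt{-20 + w}$ ($f{\left(w \right)} = \sqrt{\left(-4\right) 5 + w} = \sqrt{-20 + w}$)
$S{\left(h,R \right)} = R + i \sqrt{14}$ ($S{\left(h,R \right)} = R + \sqrt{-20 + 6} = R + \sqrt{-14} = R + i \sqrt{14}$)
$H{\left(U,Z \right)} = \frac{7}{5} + Z + i \sqrt{14}$ ($H{\left(U,Z \right)} = \left(Z + i \sqrt{14}\right) - - \frac{7}{5} = \left(Z + i \sqrt{14}\right) + \frac{7}{5} = \frac{7}{5} + Z + i \sqrt{14}$)
$604 H{\left(2,3 \right)} = 604 \left(\frac{7}{5} + 3 + i \sqrt{14}\right) = 604 \left(\frac{22}{5} + i \sqrt{14}\right) = \frac{13288}{5} + 604 i \sqrt{14}$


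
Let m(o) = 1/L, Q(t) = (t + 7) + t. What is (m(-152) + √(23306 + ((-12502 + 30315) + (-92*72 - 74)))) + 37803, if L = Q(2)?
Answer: 415834/11 + √34421 ≈ 37989.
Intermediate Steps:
Q(t) = 7 + 2*t (Q(t) = (7 + t) + t = 7 + 2*t)
L = 11 (L = 7 + 2*2 = 7 + 4 = 11)
m(o) = 1/11
(m(-152) + √(23306 + ((-12502 + 30315) + (-92*72 - 74)))) + 37803 = (1/11 + √(23306 + ((-12502 + 30315) + (-92*72 - 74)))) + 37803 = (1/11 + √(23306 + (17813 + (-6624 - 74)))) + 37803 = (1/11 + √(23306 + (17813 - 6698))) + 37803 = (1/11 + √(23306 + 11115)) + 37803 = (1/11 + √34421) + 37803 = 415834/11 + √34421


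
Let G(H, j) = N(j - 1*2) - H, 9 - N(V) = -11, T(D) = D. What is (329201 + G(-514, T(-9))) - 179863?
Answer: 149872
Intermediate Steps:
N(V) = 20 (N(V) = 9 - 1*(-11) = 9 + 11 = 20)
G(H, j) = 20 - H
(329201 + G(-514, T(-9))) - 179863 = (329201 + (20 - 1*(-514))) - 179863 = (329201 + (20 + 514)) - 179863 = (329201 + 534) - 179863 = 329735 - 179863 = 149872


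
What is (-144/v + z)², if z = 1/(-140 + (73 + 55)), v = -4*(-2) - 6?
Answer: 748225/144 ≈ 5196.0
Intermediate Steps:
v = 2 (v = 8 - 6 = 2)
z = -1/12 (z = 1/(-140 + 128) = 1/(-12) = -1/12 ≈ -0.083333)
(-144/v + z)² = (-144/2 - 1/12)² = (-144*½ - 1/12)² = (-72 - 1/12)² = (-865/12)² = 748225/144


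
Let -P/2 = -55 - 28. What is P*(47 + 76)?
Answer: 20418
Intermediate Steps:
P = 166 (P = -2*(-55 - 28) = -2*(-83) = 166)
P*(47 + 76) = 166*(47 + 76) = 166*123 = 20418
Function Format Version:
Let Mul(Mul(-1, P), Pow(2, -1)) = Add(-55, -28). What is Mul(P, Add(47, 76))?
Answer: 20418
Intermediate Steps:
P = 166 (P = Mul(-2, Add(-55, -28)) = Mul(-2, -83) = 166)
Mul(P, Add(47, 76)) = Mul(166, Add(47, 76)) = Mul(166, 123) = 20418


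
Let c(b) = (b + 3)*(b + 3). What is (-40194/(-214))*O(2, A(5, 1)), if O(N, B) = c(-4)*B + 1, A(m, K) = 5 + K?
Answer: 140679/107 ≈ 1314.8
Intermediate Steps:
c(b) = (3 + b)² (c(b) = (3 + b)*(3 + b) = (3 + b)²)
O(N, B) = 1 + B (O(N, B) = (3 - 4)²*B + 1 = (-1)²*B + 1 = 1*B + 1 = B + 1 = 1 + B)
(-40194/(-214))*O(2, A(5, 1)) = (-40194/(-214))*(1 + (5 + 1)) = (-40194*(-1)/214)*(1 + 6) = -203*(-99/107)*7 = (20097/107)*7 = 140679/107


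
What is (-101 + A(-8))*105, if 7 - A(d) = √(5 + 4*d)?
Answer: -9870 - 315*I*√3 ≈ -9870.0 - 545.6*I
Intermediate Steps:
A(d) = 7 - √(5 + 4*d)
(-101 + A(-8))*105 = (-101 + (7 - √(5 + 4*(-8))))*105 = (-101 + (7 - √(5 - 32)))*105 = (-101 + (7 - √(-27)))*105 = (-101 + (7 - 3*I*√3))*105 = (-94 - 3*I*√3)*105 = -9870 - 315*I*√3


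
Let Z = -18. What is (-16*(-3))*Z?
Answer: -864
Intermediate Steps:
(-16*(-3))*Z = -16*(-3)*(-18) = 48*(-18) = -864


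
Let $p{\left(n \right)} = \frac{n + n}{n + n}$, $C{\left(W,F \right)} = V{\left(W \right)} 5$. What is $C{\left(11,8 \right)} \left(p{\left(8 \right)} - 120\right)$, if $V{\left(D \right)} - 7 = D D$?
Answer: $-76160$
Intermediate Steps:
$V{\left(D \right)} = 7 + D^{2}$ ($V{\left(D \right)} = 7 + D D = 7 + D^{2}$)
$C{\left(W,F \right)} = 35 + 5 W^{2}$ ($C{\left(W,F \right)} = \left(7 + W^{2}\right) 5 = 35 + 5 W^{2}$)
$p{\left(n \right)} = 1$ ($p{\left(n \right)} = \frac{2 n}{2 n} = 2 n \frac{1}{2 n} = 1$)
$C{\left(11,8 \right)} \left(p{\left(8 \right)} - 120\right) = \left(35 + 5 \cdot 11^{2}\right) \left(1 - 120\right) = \left(35 + 5 \cdot 121\right) \left(-119\right) = \left(35 + 605\right) \left(-119\right) = 640 \left(-119\right) = -76160$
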